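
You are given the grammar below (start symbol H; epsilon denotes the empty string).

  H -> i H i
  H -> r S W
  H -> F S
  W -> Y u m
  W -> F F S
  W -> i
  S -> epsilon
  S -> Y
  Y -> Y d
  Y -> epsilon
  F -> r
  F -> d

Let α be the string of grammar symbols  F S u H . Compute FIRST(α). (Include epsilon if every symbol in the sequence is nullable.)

{ d, r }

Add FIRST(F) = { d, r }; F is not nullable, stop.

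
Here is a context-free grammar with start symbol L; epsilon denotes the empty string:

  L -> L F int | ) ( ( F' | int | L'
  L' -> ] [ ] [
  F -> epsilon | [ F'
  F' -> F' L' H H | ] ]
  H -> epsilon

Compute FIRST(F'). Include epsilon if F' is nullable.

{ ] }

From F' -> F' L' H H: add FIRST(F') = { ] }.
F' -> ] ] contributes {]}.
Union: FIRST(F') = { ] }.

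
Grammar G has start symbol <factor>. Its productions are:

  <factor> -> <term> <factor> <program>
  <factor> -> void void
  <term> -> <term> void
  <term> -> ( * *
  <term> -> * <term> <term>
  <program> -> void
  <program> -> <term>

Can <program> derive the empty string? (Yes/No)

No nonterminal in this grammar is nullable.
No production of <program> has an RHS whose symbols are all nullable, so <program> is not nullable.

No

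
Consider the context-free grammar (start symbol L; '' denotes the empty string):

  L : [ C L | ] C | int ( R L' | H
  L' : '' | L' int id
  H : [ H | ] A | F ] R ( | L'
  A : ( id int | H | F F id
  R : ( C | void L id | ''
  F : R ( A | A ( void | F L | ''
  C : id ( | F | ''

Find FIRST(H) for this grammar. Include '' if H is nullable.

{ (, [, ], id, int, void, '' }

H : [ H contributes {[}.
H : ] A contributes {]}.
From H : F ] R (: F nullable, take FIRST(F) ∪ {]} = { (, [, ], id, int, void }.
From H : L': add FIRST(L') = { int, '' } (including '' since L' is nullable).
Union: FIRST(H) = { (, [, ], id, int, void, '' }.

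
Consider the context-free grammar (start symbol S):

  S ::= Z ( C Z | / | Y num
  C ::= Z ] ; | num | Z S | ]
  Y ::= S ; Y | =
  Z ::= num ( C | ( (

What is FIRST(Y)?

{ (, /, =, num }

From Y ::= S ; Y: add FIRST(S) = { (, /, =, num }.
Y ::= = contributes {=}.
Union: FIRST(Y) = { (, /, =, num }.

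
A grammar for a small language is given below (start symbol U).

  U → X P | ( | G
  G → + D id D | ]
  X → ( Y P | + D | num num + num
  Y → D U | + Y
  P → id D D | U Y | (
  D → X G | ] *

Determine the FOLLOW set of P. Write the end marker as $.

In U → X P: P is at the end, add FOLLOW(U) = { $, (, +, ], id, num }.
In X → ( Y P: P is at the end, add FOLLOW(X) = { (, +, ], id, num }.
Union: FOLLOW(P) = { $, (, +, ], id, num }.

{ $, (, +, ], id, num }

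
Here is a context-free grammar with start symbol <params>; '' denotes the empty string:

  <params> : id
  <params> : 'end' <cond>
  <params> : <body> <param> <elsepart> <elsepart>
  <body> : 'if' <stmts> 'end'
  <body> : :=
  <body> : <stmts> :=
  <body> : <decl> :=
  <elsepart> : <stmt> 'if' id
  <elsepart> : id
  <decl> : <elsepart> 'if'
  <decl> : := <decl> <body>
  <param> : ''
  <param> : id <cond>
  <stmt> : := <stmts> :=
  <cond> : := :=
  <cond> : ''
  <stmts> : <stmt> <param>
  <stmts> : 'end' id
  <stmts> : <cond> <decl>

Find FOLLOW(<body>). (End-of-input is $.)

{ 'end', 'if', :=, id }

In <params> : <body> <param> <elsepart> <elsepart>: add FIRST(<param> <elsepart> <elsepart>) = { :=, id }.
In <decl> : := <decl> <body>: <body> is at the end, add FOLLOW(<decl>) = { 'end', 'if', :=, id }.
Union: FOLLOW(<body>) = { 'end', 'if', :=, id }.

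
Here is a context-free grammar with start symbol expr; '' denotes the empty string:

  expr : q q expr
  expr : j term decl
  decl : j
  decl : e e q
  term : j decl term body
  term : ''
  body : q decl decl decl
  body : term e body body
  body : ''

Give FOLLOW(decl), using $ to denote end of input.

{ $, e, j, q }

In expr : j term decl: decl is at the end, add FOLLOW(expr) = { $ }.
In term : j decl term body: add FIRST(term body)\{''} = { e, j, q }.
  Since term body is nullable, also add FOLLOW(term) = { e, j, q }.
In body : q decl decl decl: add FIRST(decl decl) = { e, j }.
In body : q decl decl decl: add FIRST(decl) = { e, j }.
In body : q decl decl decl: decl is at the end, add FOLLOW(body) = { e, j, q }.
Union: FOLLOW(decl) = { $, e, j, q }.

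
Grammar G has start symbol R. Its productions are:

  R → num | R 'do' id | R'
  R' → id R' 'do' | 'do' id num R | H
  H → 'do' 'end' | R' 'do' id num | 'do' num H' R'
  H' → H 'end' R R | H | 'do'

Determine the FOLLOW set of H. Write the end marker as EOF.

In R' → H: H is at the end, add FOLLOW(R') = { EOF, 'do', 'end', id, num }.
In H' → H 'end' R R: add FIRST('end' R R) = { 'end' }.
In H' → H: H is at the end, add FOLLOW(H') = { 'do', id }.
Union: FOLLOW(H) = { EOF, 'do', 'end', id, num }.

{ EOF, 'do', 'end', id, num }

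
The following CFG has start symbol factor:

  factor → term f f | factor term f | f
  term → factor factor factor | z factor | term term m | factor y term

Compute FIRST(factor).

{ f, z }

From factor → term f f: add FIRST(term) = { f, z }.
From factor → factor term f: add FIRST(factor) = { f, z }.
factor → f contributes {f}.
Union: FIRST(factor) = { f, z }.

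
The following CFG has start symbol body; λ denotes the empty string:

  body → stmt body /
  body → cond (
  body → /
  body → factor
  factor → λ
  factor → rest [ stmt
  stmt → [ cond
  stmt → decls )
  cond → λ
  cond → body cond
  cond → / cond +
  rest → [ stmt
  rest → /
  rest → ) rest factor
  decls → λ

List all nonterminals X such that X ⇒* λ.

Directly nullable (have an λ-production): factor, cond, decls.
body → factor with every symbol nullable, so body is nullable.
No other nonterminal has a production whose RHS symbols are all nullable.

{ body, cond, decls, factor }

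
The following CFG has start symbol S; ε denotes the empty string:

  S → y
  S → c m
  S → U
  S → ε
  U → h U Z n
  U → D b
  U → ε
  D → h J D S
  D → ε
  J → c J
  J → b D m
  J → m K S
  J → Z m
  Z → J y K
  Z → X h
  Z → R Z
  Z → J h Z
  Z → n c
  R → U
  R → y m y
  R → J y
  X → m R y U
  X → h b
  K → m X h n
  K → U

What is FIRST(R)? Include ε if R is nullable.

From R → U: add FIRST(U) = { b, h, ε } (including ε since U is nullable).
R → y m y contributes {y}.
From R → J y: add FIRST(J) = { b, c, h, m, n, y }.
Union: FIRST(R) = { b, c, h, m, n, y, ε }.

{ b, c, h, m, n, y, ε }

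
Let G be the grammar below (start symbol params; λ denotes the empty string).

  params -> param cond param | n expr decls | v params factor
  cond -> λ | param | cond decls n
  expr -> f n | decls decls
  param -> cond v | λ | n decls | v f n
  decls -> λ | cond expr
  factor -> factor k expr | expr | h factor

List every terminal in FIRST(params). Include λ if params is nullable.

{ f, n, v, λ }

From params -> param cond param: param, cond, param nullable, take FIRST(param) ∪ FIRST(cond) ∪ FIRST(param) = { f, n, v }; also λ since the whole RHS is nullable.
params -> n expr decls contributes {n}.
params -> v params factor contributes {v}.
Union: FIRST(params) = { f, n, v, λ }.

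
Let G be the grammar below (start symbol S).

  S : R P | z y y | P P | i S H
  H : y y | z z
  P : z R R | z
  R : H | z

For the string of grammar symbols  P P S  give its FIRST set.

{ z }

Add FIRST(P) = { z }; P is not nullable, stop.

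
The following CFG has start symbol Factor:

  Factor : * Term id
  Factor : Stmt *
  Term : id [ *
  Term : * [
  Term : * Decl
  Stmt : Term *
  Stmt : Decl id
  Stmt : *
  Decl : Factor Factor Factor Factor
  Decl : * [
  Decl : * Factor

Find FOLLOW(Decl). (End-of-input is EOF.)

In Term : * Decl: Decl is at the end, add FOLLOW(Term) = { *, id }.
In Stmt : Decl id: add FIRST(id) = { id }.
Union: FOLLOW(Decl) = { *, id }.

{ *, id }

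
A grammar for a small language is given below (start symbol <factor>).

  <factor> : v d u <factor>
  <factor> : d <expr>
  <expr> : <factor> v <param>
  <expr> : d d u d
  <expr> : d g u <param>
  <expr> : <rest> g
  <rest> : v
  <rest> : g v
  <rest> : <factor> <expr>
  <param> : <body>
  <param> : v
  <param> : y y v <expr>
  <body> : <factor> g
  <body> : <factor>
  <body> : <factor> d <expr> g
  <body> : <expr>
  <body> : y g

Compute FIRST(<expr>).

From <expr> : <factor> v <param>: add FIRST(<factor>) = { d, v }.
<expr> : d d u d contributes {d}.
<expr> : d g u <param> contributes {d}.
From <expr> : <rest> g: add FIRST(<rest>) = { d, g, v }.
Union: FIRST(<expr>) = { d, g, v }.

{ d, g, v }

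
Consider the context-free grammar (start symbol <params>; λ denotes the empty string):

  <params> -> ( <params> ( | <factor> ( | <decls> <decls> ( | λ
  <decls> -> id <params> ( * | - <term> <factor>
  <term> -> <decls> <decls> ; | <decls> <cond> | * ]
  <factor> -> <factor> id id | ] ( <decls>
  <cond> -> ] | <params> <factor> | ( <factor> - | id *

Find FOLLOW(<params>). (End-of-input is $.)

<params> is the start symbol, so $ ∈ FOLLOW(<params>).
In <params> -> ( <params> (: add FIRST(() = { ( }.
In <decls> -> id <params> ( *: add FIRST(( *) = { ( }.
In <cond> -> <params> <factor>: add FIRST(<factor>) = { ] }.
Union: FOLLOW(<params>) = { $, (, ] }.

{ $, (, ] }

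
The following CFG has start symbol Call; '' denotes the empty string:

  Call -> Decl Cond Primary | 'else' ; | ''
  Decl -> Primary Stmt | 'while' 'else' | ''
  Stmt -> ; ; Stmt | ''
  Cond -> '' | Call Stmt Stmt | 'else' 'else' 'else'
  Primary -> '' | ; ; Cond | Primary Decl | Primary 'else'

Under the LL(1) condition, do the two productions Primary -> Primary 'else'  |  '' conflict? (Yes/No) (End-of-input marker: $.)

Yes

FIRST(Primary 'else') = { 'else', 'while', ; } and FIRST('') = { '' }.
The second alternative is nullable and FOLLOW(Primary) = { $, 'else', 'while', ; } shares 'else' with FIRST of the first — conflict.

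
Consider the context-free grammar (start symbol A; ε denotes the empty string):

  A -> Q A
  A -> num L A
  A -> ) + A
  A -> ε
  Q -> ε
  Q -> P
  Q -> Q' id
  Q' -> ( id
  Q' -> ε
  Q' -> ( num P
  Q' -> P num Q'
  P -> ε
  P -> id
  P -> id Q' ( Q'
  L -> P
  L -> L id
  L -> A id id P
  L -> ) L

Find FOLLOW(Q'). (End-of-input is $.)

In Q -> Q' id: add FIRST(id) = { id }.
In Q' -> P num Q': Q' is at the end, add FOLLOW(Q') = { $, (, ), id, num }.
In P -> id Q' ( Q': add FIRST(( Q') = { ( }.
In P -> id Q' ( Q': Q' is at the end, add FOLLOW(P) = { $, (, ), id, num }.
Union: FOLLOW(Q') = { $, (, ), id, num }.

{ $, (, ), id, num }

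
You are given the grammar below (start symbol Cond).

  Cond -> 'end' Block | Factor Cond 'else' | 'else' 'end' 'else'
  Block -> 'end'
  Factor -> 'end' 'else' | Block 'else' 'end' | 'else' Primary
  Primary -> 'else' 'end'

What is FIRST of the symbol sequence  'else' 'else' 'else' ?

'else' is a terminal; add {'else'} and stop.

{ 'else' }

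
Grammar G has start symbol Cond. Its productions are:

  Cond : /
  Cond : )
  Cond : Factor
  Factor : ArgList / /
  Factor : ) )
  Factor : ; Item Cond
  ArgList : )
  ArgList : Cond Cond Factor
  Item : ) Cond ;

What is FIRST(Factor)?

{ ), /, ; }

From Factor : ArgList / /: add FIRST(ArgList) = { ), /, ; }.
Factor : ) ) contributes {)}.
Factor : ; Item Cond contributes {;}.
Union: FIRST(Factor) = { ), /, ; }.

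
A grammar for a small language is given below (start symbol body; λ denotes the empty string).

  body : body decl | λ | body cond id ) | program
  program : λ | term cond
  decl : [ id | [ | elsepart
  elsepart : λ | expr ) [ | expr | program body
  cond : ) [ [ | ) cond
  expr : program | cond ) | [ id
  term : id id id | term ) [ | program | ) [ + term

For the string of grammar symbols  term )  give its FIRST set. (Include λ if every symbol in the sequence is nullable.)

Add FIRST(term)\{λ} = { ), id }; term is nullable, continue.
) is a terminal; add {)} and stop.

{ ), id }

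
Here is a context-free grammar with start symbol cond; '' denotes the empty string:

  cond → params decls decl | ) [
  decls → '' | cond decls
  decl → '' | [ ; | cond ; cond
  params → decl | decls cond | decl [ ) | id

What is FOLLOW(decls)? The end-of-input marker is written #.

In cond → params decls decl: add FIRST(decl)\{''} = { ), ;, [, id }.
  Since decl is nullable, also add FOLLOW(cond) = { #, ), ;, [, id }.
In decls → cond decls: decls is at the end, add FOLLOW(decls) = { #, ), ;, [, id }.
In params → decls cond: add FIRST(cond)\{''} = { ), ;, [, id }.
  Since cond is nullable, also add FOLLOW(params) = { #, ), ;, [, id }.
Union: FOLLOW(decls) = { #, ), ;, [, id }.

{ #, ), ;, [, id }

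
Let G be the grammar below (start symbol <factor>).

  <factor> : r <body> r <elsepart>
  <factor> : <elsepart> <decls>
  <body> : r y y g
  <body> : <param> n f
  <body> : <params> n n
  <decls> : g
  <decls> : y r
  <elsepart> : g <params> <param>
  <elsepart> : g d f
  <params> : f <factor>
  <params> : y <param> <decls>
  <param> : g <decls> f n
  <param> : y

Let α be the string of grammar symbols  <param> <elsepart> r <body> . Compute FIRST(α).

Add FIRST(<param>) = { g, y }; <param> is not nullable, stop.

{ g, y }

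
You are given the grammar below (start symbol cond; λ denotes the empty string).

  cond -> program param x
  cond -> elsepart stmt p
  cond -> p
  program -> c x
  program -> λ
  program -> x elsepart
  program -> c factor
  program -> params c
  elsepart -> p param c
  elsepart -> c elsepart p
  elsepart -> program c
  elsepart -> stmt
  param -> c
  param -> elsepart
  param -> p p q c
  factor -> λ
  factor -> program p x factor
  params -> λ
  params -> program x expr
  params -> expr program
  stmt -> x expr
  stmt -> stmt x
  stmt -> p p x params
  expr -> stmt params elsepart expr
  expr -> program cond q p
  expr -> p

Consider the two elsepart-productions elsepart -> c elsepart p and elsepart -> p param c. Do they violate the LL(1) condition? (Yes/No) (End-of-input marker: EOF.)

No

FIRST(c elsepart p) = { c } and FIRST(p param c) = { p }.
The FIRST sets are disjoint and neither alternative is nullable — no conflict.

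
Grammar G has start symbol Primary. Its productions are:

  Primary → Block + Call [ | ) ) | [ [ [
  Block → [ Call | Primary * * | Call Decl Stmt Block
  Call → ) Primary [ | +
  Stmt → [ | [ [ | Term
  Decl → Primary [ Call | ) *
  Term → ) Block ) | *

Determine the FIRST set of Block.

Block → [ Call contributes {[}.
From Block → Primary * *: add FIRST(Primary) = { ), +, [ }.
From Block → Call Decl Stmt Block: add FIRST(Call) = { ), + }.
Union: FIRST(Block) = { ), +, [ }.

{ ), +, [ }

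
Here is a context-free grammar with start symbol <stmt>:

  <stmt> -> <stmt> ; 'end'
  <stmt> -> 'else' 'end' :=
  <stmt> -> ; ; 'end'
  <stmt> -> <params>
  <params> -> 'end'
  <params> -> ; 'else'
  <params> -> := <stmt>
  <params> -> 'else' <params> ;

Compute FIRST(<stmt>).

From <stmt> -> <stmt> ; 'end': add FIRST(<stmt>) = { 'else', 'end', :=, ; }.
<stmt> -> 'else' 'end' := contributes {'else'}.
<stmt> -> ; ; 'end' contributes {;}.
From <stmt> -> <params>: add FIRST(<params>) = { 'else', 'end', :=, ; }.
Union: FIRST(<stmt>) = { 'else', 'end', :=, ; }.

{ 'else', 'end', :=, ; }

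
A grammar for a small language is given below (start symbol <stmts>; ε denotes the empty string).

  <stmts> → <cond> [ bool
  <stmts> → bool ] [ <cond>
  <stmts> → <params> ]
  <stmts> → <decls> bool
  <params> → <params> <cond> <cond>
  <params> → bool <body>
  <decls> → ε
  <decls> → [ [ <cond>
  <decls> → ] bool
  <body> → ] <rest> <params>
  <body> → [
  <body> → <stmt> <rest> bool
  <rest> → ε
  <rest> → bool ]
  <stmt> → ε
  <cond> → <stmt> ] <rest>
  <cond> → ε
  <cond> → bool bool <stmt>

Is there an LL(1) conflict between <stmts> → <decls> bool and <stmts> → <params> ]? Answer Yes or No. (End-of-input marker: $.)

FIRST(<decls> bool) = { [, ], bool } and FIRST(<params> ]) = { bool }.
Both contain bool, so the two alternatives are not disjoint — LL(1) conflict.

Yes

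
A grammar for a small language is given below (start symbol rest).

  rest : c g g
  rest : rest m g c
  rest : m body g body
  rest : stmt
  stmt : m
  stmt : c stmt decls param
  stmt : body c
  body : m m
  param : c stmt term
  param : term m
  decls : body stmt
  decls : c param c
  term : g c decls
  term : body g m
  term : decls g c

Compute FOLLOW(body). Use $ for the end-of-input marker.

In rest : m body g body: add FIRST(g body) = { g }.
In rest : m body g body: body is at the end, add FOLLOW(rest) = { $, m }.
In stmt : body c: add FIRST(c) = { c }.
In decls : body stmt: add FIRST(stmt) = { c, m }.
In term : body g m: add FIRST(g m) = { g }.
Union: FOLLOW(body) = { $, c, g, m }.

{ $, c, g, m }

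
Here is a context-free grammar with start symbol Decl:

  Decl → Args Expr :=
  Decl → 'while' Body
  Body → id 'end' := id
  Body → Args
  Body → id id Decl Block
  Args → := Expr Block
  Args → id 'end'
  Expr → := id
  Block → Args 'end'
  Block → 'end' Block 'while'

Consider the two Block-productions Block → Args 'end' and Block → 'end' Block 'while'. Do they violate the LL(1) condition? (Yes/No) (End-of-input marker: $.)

No

FIRST(Args 'end') = { :=, id } and FIRST('end' Block 'while') = { 'end' }.
The FIRST sets are disjoint and neither alternative is nullable — no conflict.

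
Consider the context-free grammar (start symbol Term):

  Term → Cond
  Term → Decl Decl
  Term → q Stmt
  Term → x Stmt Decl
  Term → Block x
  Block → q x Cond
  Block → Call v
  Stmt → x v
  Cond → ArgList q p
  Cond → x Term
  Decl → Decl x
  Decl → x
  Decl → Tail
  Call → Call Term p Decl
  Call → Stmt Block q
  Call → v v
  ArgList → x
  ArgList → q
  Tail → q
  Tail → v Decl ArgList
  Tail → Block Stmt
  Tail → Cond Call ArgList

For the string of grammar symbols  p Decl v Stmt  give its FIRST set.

{ p }

p is a terminal; add {p} and stop.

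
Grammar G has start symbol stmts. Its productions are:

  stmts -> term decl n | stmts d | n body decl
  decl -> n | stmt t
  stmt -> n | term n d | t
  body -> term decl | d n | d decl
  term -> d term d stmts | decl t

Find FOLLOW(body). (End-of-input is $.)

{ d, n, t }

In stmts -> n body decl: add FIRST(decl) = { d, n, t }.
Union: FOLLOW(body) = { d, n, t }.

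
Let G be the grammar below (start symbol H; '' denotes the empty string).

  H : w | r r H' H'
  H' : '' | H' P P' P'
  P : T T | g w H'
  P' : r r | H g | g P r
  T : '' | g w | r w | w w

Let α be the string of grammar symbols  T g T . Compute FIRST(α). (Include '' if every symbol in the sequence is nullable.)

Add FIRST(T)\{''} = { g, r, w }; T is nullable, continue.
g is a terminal; add {g} and stop.

{ g, r, w }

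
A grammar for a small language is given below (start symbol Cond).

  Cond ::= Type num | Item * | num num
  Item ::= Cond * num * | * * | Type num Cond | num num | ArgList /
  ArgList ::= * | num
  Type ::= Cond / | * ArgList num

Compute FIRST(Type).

{ *, num }

From Type ::= Cond /: add FIRST(Cond) = { *, num }.
Type ::= * ArgList num contributes {*}.
Union: FIRST(Type) = { *, num }.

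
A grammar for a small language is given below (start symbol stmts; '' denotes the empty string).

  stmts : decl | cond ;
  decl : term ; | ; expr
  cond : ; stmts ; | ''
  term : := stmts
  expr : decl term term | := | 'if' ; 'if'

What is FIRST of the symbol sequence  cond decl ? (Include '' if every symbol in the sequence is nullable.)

Add FIRST(cond)\{''} = { ; }; cond is nullable, continue.
Add FIRST(decl) = { :=, ; }; decl is not nullable, stop.

{ :=, ; }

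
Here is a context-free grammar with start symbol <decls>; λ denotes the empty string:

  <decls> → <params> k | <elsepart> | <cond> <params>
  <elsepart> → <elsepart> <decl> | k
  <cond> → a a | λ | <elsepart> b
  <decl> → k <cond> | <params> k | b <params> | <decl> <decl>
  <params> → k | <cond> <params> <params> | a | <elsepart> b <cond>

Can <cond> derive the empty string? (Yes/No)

Yes

<cond> has an λ-production, so <cond> ⇒ λ.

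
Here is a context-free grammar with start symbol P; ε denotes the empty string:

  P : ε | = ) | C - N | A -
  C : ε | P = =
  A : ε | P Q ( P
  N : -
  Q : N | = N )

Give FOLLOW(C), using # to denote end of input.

{ - }

In P : C - N: add FIRST(- N) = { - }.
Union: FOLLOW(C) = { - }.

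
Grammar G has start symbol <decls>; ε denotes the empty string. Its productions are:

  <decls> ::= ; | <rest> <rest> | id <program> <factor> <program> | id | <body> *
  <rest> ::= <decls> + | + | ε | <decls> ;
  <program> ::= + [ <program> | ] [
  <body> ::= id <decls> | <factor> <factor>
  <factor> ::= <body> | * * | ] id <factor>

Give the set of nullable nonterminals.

Directly nullable (have an ε-production): <rest>.
<decls> ::= <rest> <rest> with every symbol nullable, so <decls> is nullable.
No other nonterminal has a production whose RHS symbols are all nullable.

{ <decls>, <rest> }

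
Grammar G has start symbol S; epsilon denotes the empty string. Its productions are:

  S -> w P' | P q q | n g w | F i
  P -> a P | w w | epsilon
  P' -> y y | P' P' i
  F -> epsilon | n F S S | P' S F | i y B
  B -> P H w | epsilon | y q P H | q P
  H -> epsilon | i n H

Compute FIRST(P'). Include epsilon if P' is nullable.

P' -> y y contributes {y}.
From P' -> P' P' i: add FIRST(P') = { y }.
Union: FIRST(P') = { y }.

{ y }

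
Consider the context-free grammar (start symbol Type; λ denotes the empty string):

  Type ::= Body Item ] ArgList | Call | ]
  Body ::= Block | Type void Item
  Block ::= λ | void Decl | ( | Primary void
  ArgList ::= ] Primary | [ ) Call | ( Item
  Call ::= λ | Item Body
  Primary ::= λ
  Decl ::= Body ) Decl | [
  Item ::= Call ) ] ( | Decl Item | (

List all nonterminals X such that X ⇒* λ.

Directly nullable (have an λ-production): Block, Call, Primary.
Body ::= Block with every symbol nullable, so Body is nullable.
Type ::= Call with every symbol nullable, so Type is nullable.
No other nonterminal has a production whose RHS symbols are all nullable.

{ Block, Body, Call, Primary, Type }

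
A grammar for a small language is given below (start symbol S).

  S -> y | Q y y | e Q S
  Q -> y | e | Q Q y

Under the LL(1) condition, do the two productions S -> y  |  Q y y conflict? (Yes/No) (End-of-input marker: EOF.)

FIRST(y) = { y } and FIRST(Q y y) = { e, y }.
Both contain y, so the two alternatives are not disjoint — LL(1) conflict.

Yes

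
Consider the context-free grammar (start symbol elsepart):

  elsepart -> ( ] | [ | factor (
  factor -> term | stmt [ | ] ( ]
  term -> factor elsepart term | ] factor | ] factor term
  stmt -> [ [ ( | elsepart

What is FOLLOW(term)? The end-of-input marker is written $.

{ (, [, ] }

In factor -> term: term is at the end, add FOLLOW(factor) = { (, [, ] }.
In term -> factor elsepart term: term is at the end, add FOLLOW(term) = { (, [, ] }.
In term -> ] factor term: term is at the end, add FOLLOW(term) = { (, [, ] }.
Union: FOLLOW(term) = { (, [, ] }.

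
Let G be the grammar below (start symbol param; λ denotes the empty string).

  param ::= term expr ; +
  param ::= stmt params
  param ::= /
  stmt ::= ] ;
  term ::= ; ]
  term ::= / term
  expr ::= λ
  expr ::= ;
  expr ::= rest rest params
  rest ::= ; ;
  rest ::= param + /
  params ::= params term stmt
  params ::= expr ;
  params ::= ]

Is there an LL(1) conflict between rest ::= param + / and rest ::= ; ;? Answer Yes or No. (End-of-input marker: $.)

Yes

FIRST(param + /) = { /, ;, ] } and FIRST(; ;) = { ; }.
Both contain ;, so the two alternatives are not disjoint — LL(1) conflict.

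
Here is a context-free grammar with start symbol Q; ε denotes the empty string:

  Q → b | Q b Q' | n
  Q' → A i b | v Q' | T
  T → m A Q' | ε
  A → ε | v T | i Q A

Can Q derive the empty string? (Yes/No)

Nullable nonterminals: A, Q', T.
No production of Q has an RHS whose symbols are all nullable, so Q is not nullable.

No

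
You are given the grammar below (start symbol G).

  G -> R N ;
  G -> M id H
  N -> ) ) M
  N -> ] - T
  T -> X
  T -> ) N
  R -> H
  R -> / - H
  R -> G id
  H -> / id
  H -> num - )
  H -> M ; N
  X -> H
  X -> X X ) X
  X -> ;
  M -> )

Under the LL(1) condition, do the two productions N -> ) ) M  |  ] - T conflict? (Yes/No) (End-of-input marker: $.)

FIRST() ) M) = { ) } and FIRST(] - T) = { ] }.
The FIRST sets are disjoint and neither alternative is nullable — no conflict.

No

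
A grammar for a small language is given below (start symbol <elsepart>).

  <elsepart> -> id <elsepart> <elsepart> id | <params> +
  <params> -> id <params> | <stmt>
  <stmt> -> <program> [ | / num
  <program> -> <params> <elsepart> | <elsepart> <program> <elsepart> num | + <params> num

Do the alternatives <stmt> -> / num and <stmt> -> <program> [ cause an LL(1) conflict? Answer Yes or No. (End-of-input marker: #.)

Yes

FIRST(/ num) = { / } and FIRST(<program> [) = { +, /, id }.
Both contain /, so the two alternatives are not disjoint — LL(1) conflict.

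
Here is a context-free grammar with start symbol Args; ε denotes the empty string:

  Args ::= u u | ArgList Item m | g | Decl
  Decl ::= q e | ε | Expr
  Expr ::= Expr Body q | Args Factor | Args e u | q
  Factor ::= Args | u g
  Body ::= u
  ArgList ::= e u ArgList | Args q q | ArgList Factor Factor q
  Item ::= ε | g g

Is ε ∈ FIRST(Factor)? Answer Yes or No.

Factor ::= Args and each of Args is nullable, so Factor ⇒* ε.

Yes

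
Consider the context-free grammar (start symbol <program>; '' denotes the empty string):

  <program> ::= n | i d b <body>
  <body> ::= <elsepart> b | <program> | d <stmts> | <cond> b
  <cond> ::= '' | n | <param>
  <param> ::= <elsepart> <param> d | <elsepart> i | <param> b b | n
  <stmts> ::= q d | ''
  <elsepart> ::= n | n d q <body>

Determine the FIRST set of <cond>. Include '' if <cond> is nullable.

<cond> ::= '' contributes ''.
<cond> ::= n contributes {n}.
From <cond> ::= <param>: add FIRST(<param>) = { n }.
Union: FIRST(<cond>) = { n, '' }.

{ n, '' }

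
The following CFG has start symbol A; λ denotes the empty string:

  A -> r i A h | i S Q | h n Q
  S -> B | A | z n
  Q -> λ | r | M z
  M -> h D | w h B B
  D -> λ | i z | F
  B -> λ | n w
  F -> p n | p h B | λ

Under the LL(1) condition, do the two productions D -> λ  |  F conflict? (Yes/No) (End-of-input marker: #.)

FIRST(λ) = { λ } and FIRST(F) = { p, λ }.
Both alternatives are nullable, violating the LL(1) condition.

Yes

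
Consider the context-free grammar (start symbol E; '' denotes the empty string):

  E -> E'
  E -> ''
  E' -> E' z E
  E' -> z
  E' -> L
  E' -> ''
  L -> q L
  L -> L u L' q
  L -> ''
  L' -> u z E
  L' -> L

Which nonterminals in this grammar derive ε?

{ E, E', L, L' }

Directly nullable (have an ''-production): E, E', L.
L' -> L with every symbol nullable, so L' is nullable.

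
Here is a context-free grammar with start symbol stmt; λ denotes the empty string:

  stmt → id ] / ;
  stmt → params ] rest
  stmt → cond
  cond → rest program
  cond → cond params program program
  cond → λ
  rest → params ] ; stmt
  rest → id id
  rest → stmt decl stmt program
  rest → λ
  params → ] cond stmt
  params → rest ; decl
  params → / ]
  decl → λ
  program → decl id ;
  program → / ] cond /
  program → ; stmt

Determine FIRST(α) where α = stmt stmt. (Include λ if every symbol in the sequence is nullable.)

Add FIRST(stmt)\{λ} = { /, ;, ], id }; stmt is nullable, continue.
Add FIRST(stmt)\{λ} = { /, ;, ], id }; stmt is nullable, continue.
Every symbol is nullable, so include λ.

{ /, ;, ], id, λ }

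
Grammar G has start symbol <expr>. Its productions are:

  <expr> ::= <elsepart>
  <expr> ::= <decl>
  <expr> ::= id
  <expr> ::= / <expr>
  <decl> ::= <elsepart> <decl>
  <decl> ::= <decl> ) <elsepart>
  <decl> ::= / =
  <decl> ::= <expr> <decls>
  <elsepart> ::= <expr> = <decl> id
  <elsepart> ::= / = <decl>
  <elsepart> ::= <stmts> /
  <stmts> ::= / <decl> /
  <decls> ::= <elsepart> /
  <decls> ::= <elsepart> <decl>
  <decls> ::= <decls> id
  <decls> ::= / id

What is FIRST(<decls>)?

{ /, id }

From <decls> ::= <elsepart> /: add FIRST(<elsepart>) = { /, id }.
From <decls> ::= <elsepart> <decl>: add FIRST(<elsepart>) = { /, id }.
From <decls> ::= <decls> id: add FIRST(<decls>) = { /, id }.
<decls> ::= / id contributes {/}.
Union: FIRST(<decls>) = { /, id }.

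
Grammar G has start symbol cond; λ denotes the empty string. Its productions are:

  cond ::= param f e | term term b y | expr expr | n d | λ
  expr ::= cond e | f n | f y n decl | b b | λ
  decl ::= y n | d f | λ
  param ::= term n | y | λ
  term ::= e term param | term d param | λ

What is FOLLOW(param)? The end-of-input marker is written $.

In cond ::= param f e: add FIRST(f e) = { f }.
In term ::= e term param: param is at the end, add FOLLOW(term) = { b, d, e, n, y }.
In term ::= term d param: param is at the end, add FOLLOW(term) = { b, d, e, n, y }.
Union: FOLLOW(param) = { b, d, e, f, n, y }.

{ b, d, e, f, n, y }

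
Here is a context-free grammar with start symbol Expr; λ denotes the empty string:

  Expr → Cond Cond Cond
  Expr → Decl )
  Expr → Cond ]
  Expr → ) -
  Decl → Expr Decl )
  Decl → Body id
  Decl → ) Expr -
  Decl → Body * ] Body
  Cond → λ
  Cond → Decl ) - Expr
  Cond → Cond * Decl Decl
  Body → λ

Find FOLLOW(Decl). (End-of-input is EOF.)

{ EOF, ), *, -, ], id }

In Expr → Decl ): add FIRST()) = { ) }.
In Decl → Expr Decl ): add FIRST()) = { ) }.
In Cond → Decl ) - Expr: add FIRST() - Expr) = { ) }.
In Cond → Cond * Decl Decl: add FIRST(Decl) = { ), *, ], id }.
In Cond → Cond * Decl Decl: Decl is at the end, add FOLLOW(Cond) = { EOF, ), *, -, ], id }.
Union: FOLLOW(Decl) = { EOF, ), *, -, ], id }.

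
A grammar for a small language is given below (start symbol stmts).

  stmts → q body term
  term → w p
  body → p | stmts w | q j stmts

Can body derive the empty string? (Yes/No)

No

No nonterminal in this grammar is nullable.
No production of body has an RHS whose symbols are all nullable, so body is not nullable.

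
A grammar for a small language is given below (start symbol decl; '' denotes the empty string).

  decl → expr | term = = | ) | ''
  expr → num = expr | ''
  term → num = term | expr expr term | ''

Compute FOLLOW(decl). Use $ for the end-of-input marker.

{ $ }

decl is the start symbol, so $ ∈ FOLLOW(decl).
Union: FOLLOW(decl) = { $ }.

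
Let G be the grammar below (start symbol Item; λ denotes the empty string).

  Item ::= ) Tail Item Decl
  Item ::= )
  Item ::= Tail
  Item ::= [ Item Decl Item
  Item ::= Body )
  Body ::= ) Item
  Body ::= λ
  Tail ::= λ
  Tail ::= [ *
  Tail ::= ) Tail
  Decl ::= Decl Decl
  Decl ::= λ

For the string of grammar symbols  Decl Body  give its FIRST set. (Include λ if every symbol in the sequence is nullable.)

{ ), λ }

Add FIRST(Decl)\{λ} = {  }; Decl is nullable, continue.
Add FIRST(Body)\{λ} = { ) }; Body is nullable, continue.
Every symbol is nullable, so include λ.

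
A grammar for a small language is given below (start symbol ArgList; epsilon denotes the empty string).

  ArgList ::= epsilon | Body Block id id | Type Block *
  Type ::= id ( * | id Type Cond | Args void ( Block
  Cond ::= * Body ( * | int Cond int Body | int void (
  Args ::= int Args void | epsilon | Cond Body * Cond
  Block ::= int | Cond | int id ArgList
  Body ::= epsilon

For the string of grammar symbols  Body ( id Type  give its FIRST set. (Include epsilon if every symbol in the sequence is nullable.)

Add FIRST(Body)\{epsilon} = {  }; Body is nullable, continue.
( is a terminal; add {(} and stop.

{ ( }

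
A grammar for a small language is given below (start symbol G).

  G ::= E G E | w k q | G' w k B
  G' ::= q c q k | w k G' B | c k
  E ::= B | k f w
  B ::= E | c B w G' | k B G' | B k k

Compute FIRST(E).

{ c, k }

From E ::= B: add FIRST(B) = { c, k }.
E ::= k f w contributes {k}.
Union: FIRST(E) = { c, k }.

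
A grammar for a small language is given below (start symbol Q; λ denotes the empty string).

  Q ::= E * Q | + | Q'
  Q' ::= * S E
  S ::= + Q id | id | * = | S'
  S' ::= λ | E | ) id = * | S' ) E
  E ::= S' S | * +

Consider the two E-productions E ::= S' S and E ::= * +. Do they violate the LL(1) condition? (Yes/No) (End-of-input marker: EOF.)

FIRST(S' S) = { ), *, +, id, λ } and FIRST(* +) = { * }.
Both contain *, so the two alternatives are not disjoint — LL(1) conflict.

Yes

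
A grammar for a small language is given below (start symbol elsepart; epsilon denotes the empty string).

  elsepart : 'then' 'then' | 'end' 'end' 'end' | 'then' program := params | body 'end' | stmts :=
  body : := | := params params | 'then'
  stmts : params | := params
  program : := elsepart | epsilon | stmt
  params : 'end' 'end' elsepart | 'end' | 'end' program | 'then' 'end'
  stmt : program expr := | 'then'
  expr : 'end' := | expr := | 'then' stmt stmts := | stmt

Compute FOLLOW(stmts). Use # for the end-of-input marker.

In elsepart : stmts :=: add FIRST(:=) = { := }.
In expr : 'then' stmt stmts :=: add FIRST(:=) = { := }.
Union: FOLLOW(stmts) = { := }.

{ := }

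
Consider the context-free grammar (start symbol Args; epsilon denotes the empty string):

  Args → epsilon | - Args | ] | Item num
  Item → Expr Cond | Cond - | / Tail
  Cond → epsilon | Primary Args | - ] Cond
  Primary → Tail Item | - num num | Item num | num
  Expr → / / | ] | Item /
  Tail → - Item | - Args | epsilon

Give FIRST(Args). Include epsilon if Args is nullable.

Args → epsilon contributes epsilon.
Args → - Args contributes {-}.
Args → ] contributes {]}.
From Args → Item num: add FIRST(Item) = { -, /, ], num }.
Union: FIRST(Args) = { -, /, ], num, epsilon }.

{ -, /, ], num, epsilon }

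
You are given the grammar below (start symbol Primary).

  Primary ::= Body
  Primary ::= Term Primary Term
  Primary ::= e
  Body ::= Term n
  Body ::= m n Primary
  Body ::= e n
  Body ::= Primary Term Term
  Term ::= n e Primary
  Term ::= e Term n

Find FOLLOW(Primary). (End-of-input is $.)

{ $, e, m, n }

Primary is the start symbol, so $ ∈ FOLLOW(Primary).
In Primary ::= Term Primary Term: add FIRST(Term) = { e, n }.
In Body ::= m n Primary: Primary is at the end, add FOLLOW(Body) = { $, e, m, n }.
In Body ::= Primary Term Term: add FIRST(Term Term) = { e, n }.
In Term ::= n e Primary: Primary is at the end, add FOLLOW(Term) = { $, e, m, n }.
Union: FOLLOW(Primary) = { $, e, m, n }.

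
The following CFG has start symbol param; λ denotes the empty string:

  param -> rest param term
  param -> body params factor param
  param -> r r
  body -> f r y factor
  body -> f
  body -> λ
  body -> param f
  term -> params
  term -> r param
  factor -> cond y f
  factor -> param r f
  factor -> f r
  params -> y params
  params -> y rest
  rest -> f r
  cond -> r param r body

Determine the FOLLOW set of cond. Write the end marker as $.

{ y }

In factor -> cond y f: add FIRST(y f) = { y }.
Union: FOLLOW(cond) = { y }.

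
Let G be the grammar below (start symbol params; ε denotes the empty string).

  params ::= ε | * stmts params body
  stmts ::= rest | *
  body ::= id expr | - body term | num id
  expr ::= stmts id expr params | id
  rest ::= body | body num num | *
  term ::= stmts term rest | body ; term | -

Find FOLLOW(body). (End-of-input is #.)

In params ::= * stmts params body: body is at the end, add FOLLOW(params) = { #, *, -, ;, id, num }.
In body ::= - body term: add FIRST(term) = { *, -, id, num }.
In rest ::= body: body is at the end, add FOLLOW(rest) = { #, *, -, ;, id, num }.
In rest ::= body num num: add FIRST(num num) = { num }.
In term ::= body ; term: add FIRST(; term) = { ; }.
Union: FOLLOW(body) = { #, *, -, ;, id, num }.

{ #, *, -, ;, id, num }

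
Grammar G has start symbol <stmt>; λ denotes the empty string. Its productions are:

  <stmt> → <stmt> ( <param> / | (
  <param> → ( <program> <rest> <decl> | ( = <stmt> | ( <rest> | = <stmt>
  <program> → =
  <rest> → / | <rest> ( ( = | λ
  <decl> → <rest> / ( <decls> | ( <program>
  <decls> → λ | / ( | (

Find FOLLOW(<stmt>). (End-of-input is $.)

<stmt> is the start symbol, so $ ∈ FOLLOW(<stmt>).
In <stmt> → <stmt> ( <param> /: add FIRST(( <param> /) = { ( }.
In <param> → ( = <stmt>: <stmt> is at the end, add FOLLOW(<param>) = { / }.
In <param> → = <stmt>: <stmt> is at the end, add FOLLOW(<param>) = { / }.
Union: FOLLOW(<stmt>) = { $, (, / }.

{ $, (, / }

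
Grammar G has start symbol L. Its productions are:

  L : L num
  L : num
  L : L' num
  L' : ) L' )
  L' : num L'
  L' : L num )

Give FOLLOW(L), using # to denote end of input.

L is the start symbol, so # ∈ FOLLOW(L).
In L : L num: add FIRST(num) = { num }.
In L' : L num ): add FIRST(num )) = { num }.
Union: FOLLOW(L) = { #, num }.

{ #, num }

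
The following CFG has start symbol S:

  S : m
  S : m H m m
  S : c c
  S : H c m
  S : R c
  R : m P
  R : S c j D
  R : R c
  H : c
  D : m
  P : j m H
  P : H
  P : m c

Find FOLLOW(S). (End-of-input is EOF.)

{ EOF, c }

S is the start symbol, so EOF ∈ FOLLOW(S).
In R : S c j D: add FIRST(c j D) = { c }.
Union: FOLLOW(S) = { EOF, c }.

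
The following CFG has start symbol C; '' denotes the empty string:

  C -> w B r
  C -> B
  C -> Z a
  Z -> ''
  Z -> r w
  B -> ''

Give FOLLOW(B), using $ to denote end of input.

In C -> w B r: add FIRST(r) = { r }.
In C -> B: B is at the end, add FOLLOW(C) = { $ }.
Union: FOLLOW(B) = { $, r }.

{ $, r }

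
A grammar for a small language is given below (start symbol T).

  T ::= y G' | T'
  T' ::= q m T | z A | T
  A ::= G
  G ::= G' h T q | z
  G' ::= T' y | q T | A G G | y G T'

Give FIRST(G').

From G' ::= T' y: add FIRST(T') = { q, y, z }.
G' ::= q T contributes {q}.
From G' ::= A G G: add FIRST(A) = { q, y, z }.
G' ::= y G T' contributes {y}.
Union: FIRST(G') = { q, y, z }.

{ q, y, z }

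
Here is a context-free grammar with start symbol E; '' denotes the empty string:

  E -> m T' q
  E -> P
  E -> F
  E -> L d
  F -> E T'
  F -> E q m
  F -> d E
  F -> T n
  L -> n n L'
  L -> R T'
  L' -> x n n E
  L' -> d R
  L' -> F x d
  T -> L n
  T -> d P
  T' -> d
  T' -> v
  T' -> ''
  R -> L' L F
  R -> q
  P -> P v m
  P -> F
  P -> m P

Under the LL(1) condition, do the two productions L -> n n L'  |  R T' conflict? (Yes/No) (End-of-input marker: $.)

FIRST(n n L') = { n } and FIRST(R T') = { d, m, n, q, x }.
Both contain n, so the two alternatives are not disjoint — LL(1) conflict.

Yes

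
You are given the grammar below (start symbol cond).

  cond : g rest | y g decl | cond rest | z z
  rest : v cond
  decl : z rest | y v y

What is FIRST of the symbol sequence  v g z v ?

{ v }

v is a terminal; add {v} and stop.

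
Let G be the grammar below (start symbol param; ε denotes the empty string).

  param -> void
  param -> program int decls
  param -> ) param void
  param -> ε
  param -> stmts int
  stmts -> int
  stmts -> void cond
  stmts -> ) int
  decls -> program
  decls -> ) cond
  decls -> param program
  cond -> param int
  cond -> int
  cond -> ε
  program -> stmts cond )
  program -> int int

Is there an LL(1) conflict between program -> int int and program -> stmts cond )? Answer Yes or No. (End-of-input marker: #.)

FIRST(int int) = { int } and FIRST(stmts cond )) = { ), int, void }.
Both contain int, so the two alternatives are not disjoint — LL(1) conflict.

Yes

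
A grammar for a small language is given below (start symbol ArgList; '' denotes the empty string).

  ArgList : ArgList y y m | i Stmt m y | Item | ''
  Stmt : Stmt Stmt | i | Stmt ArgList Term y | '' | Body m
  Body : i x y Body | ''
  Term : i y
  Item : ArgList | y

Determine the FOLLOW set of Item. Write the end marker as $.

{ $, i, y }

In ArgList : Item: Item is at the end, add FOLLOW(ArgList) = { $, i, y }.
Union: FOLLOW(Item) = { $, i, y }.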